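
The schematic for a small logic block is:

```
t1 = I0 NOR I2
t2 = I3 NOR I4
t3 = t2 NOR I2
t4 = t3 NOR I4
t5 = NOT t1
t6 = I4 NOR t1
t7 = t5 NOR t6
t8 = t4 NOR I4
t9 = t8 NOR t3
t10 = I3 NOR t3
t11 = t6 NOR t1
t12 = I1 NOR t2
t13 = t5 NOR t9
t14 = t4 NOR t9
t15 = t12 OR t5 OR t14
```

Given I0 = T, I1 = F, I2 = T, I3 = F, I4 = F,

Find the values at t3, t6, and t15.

t3 = F  t6 = T  t15 = T

t1 = I0 NOR I2 = T NOR T = F
t2 = I3 NOR I4 = F NOR F = T
t3 = t2 NOR I2 = T NOR T = F
t4 = t3 NOR I4 = F NOR F = T
t5 = NOT t1 = NOT F = T
t6 = I4 NOR t1 = F NOR F = T
t8 = t4 NOR I4 = T NOR F = F
t9 = t8 NOR t3 = F NOR F = T
t12 = I1 NOR t2 = F NOR T = F
t14 = t4 NOR t9 = T NOR T = F
t15 = t12 OR t5 OR t14 = F OR T OR F = T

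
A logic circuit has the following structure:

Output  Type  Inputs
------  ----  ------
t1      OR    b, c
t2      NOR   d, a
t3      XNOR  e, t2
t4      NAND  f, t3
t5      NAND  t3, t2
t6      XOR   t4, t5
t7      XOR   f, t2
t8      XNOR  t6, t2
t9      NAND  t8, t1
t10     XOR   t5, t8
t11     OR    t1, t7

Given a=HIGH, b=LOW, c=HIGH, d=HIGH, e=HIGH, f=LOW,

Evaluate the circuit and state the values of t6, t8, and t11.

t6 = LOW  t8 = HIGH  t11 = HIGH

t1 = b OR c = LOW OR HIGH = HIGH
t2 = d NOR a = HIGH NOR HIGH = LOW
t3 = e XNOR t2 = HIGH XNOR LOW = LOW
t4 = f NAND t3 = LOW NAND LOW = HIGH
t5 = t3 NAND t2 = LOW NAND LOW = HIGH
t6 = t4 XOR t5 = HIGH XOR HIGH = LOW
t7 = f XOR t2 = LOW XOR LOW = LOW
t8 = t6 XNOR t2 = LOW XNOR LOW = HIGH
t11 = t1 OR t7 = HIGH OR LOW = HIGH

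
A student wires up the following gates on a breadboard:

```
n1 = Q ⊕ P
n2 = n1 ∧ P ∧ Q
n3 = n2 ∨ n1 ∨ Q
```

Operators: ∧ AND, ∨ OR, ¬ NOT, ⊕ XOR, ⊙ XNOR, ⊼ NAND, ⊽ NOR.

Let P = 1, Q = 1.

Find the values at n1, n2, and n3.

n1 = 0, n2 = 0, n3 = 1

n1 = Q XOR P = 1 XOR 1 = 0
n2 = n1 AND P AND Q = 0 AND 1 AND 1 = 0
n3 = n2 OR n1 OR Q = 0 OR 0 OR 1 = 1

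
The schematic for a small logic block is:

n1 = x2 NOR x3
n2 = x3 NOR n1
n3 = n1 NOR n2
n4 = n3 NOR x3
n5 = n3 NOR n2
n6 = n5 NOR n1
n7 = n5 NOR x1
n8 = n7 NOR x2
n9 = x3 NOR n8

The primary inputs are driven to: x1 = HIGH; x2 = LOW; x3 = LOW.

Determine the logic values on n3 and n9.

n3 = LOW, n9 = LOW

n1 = x2 NOR x3 = LOW NOR LOW = HIGH
n2 = x3 NOR n1 = LOW NOR HIGH = LOW
n3 = n1 NOR n2 = HIGH NOR LOW = LOW
n5 = n3 NOR n2 = LOW NOR LOW = HIGH
n7 = n5 NOR x1 = HIGH NOR HIGH = LOW
n8 = n7 NOR x2 = LOW NOR LOW = HIGH
n9 = x3 NOR n8 = LOW NOR HIGH = LOW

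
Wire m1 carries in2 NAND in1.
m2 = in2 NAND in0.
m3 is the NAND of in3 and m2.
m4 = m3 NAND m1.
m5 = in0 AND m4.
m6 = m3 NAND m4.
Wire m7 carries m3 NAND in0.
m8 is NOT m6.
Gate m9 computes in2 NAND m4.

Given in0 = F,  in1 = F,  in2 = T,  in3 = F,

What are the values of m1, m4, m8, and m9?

m1 = T  m4 = F  m8 = F  m9 = T

m1 = in2 NAND in1 = T NAND F = T
m2 = in2 NAND in0 = T NAND F = T
m3 = in3 NAND m2 = F NAND T = T
m4 = m3 NAND m1 = T NAND T = F
m6 = m3 NAND m4 = T NAND F = T
m8 = NOT m6 = NOT T = F
m9 = in2 NAND m4 = T NAND F = T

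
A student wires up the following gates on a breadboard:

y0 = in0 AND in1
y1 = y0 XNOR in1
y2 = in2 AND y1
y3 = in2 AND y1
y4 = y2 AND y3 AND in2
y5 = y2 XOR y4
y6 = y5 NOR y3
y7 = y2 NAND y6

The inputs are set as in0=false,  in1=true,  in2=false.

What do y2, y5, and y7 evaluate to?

y2 = false  y5 = false  y7 = true

y0 = in0 AND in1 = false AND true = false
y1 = y0 XNOR in1 = false XNOR true = false
y2 = in2 AND y1 = false AND false = false
y3 = in2 AND y1 = false AND false = false
y4 = y2 AND y3 AND in2 = false AND false AND false = false
y5 = y2 XOR y4 = false XOR false = false
y6 = y5 NOR y3 = false NOR false = true
y7 = y2 NAND y6 = false NAND true = true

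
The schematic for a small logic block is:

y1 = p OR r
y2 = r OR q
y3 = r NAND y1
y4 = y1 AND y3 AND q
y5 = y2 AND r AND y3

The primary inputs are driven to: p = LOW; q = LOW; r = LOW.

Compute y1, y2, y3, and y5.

y1 = LOW; y2 = LOW; y3 = HIGH; y5 = LOW

y1 = p OR r = LOW OR LOW = LOW
y2 = r OR q = LOW OR LOW = LOW
y3 = r NAND y1 = LOW NAND LOW = HIGH
y5 = y2 AND r AND y3 = LOW AND LOW AND HIGH = LOW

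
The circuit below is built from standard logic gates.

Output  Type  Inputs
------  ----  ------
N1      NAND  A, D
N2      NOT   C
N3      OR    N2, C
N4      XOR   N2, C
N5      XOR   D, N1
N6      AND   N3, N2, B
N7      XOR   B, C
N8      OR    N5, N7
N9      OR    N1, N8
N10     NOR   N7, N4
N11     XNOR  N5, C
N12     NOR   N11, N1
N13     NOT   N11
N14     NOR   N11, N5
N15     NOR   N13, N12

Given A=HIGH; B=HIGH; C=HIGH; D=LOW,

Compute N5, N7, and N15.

N1 = A NAND D = HIGH NAND LOW = HIGH
N5 = D XOR N1 = LOW XOR HIGH = HIGH
N7 = B XOR C = HIGH XOR HIGH = LOW
N11 = N5 XNOR C = HIGH XNOR HIGH = HIGH
N12 = N11 NOR N1 = HIGH NOR HIGH = LOW
N13 = NOT N11 = NOT HIGH = LOW
N15 = N13 NOR N12 = LOW NOR LOW = HIGH

N5 = HIGH  N7 = LOW  N15 = HIGH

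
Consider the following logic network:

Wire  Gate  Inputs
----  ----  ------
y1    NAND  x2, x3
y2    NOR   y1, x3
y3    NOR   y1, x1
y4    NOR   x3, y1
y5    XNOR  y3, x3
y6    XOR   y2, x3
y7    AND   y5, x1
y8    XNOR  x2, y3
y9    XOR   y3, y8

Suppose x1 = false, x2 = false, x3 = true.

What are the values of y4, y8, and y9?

y4 = false, y8 = true, y9 = true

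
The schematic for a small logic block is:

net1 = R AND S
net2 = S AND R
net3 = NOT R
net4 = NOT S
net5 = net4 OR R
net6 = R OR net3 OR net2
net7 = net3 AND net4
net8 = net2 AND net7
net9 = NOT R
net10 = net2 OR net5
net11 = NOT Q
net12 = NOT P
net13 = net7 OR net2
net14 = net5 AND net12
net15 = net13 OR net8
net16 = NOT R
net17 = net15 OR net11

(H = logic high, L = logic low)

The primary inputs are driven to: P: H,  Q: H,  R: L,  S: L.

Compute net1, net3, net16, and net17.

net1 = L  net3 = H  net16 = H  net17 = H

net1 = R AND S = L AND L = L
net2 = S AND R = L AND L = L
net3 = NOT R = NOT L = H
net4 = NOT S = NOT L = H
net7 = net3 AND net4 = H AND H = H
net8 = net2 AND net7 = L AND H = L
net11 = NOT Q = NOT H = L
net13 = net7 OR net2 = H OR L = H
net15 = net13 OR net8 = H OR L = H
net16 = NOT R = NOT L = H
net17 = net15 OR net11 = H OR L = H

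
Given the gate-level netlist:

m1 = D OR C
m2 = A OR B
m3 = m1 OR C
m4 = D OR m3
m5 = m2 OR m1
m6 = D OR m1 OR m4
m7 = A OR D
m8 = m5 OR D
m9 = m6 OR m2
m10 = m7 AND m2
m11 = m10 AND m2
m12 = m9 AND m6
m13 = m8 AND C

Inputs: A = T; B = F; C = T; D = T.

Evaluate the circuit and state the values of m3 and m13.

m3 = T, m13 = T

m1 = D OR C = T OR T = T
m2 = A OR B = T OR F = T
m3 = m1 OR C = T OR T = T
m5 = m2 OR m1 = T OR T = T
m8 = m5 OR D = T OR T = T
m13 = m8 AND C = T AND T = T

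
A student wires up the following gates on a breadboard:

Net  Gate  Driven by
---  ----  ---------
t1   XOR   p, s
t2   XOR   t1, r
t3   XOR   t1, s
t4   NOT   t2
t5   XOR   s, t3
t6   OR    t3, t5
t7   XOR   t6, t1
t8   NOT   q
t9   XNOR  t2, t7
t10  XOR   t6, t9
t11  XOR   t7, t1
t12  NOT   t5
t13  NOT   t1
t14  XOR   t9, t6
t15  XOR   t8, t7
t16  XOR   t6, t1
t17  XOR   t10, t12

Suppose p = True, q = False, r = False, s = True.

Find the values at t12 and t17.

t12 = True, t17 = False

t1 = p XOR s = True XOR True = False
t2 = t1 XOR r = False XOR False = False
t3 = t1 XOR s = False XOR True = True
t5 = s XOR t3 = True XOR True = False
t6 = t3 OR t5 = True OR False = True
t7 = t6 XOR t1 = True XOR False = True
t9 = t2 XNOR t7 = False XNOR True = False
t10 = t6 XOR t9 = True XOR False = True
t12 = NOT t5 = NOT False = True
t17 = t10 XOR t12 = True XOR True = False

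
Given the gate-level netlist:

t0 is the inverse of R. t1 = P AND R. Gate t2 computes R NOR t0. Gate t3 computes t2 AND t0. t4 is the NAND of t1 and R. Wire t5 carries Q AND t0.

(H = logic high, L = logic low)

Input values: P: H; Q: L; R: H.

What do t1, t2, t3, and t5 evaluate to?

t1 = H, t2 = L, t3 = L, t5 = L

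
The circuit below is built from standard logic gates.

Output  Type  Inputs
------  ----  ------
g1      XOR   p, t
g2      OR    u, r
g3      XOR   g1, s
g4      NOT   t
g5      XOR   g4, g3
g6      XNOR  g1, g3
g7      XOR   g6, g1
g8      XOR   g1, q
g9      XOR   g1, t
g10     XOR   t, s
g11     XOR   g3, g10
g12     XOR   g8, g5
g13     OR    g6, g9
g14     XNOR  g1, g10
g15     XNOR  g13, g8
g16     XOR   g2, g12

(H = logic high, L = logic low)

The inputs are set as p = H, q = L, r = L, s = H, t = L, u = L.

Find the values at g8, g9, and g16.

g8 = H; g9 = H; g16 = L

g1 = p XOR t = H XOR L = H
g2 = u OR r = L OR L = L
g3 = g1 XOR s = H XOR H = L
g4 = NOT t = NOT L = H
g5 = g4 XOR g3 = H XOR L = H
g8 = g1 XOR q = H XOR L = H
g9 = g1 XOR t = H XOR L = H
g12 = g8 XOR g5 = H XOR H = L
g16 = g2 XOR g12 = L XOR L = L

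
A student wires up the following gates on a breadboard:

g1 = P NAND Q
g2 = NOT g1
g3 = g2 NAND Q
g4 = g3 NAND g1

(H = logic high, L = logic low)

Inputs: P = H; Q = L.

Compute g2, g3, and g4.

g1 = P NAND Q = H NAND L = H
g2 = NOT g1 = NOT H = L
g3 = g2 NAND Q = L NAND L = H
g4 = g3 NAND g1 = H NAND H = L

g2 = L, g3 = H, g4 = L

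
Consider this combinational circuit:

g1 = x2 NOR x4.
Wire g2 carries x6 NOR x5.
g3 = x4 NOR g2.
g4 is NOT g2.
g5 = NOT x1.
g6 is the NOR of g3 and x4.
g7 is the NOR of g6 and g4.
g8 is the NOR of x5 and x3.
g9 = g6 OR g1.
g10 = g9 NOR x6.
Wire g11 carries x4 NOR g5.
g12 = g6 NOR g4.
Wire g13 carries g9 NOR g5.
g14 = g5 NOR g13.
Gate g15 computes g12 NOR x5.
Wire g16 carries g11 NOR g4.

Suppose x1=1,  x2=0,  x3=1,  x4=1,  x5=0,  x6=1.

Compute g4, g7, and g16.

g4 = 1  g7 = 0  g16 = 0

g2 = x6 NOR x5 = 1 NOR 0 = 0
g3 = x4 NOR g2 = 1 NOR 0 = 0
g4 = NOT g2 = NOT 0 = 1
g5 = NOT x1 = NOT 1 = 0
g6 = g3 NOR x4 = 0 NOR 1 = 0
g7 = g6 NOR g4 = 0 NOR 1 = 0
g11 = x4 NOR g5 = 1 NOR 0 = 0
g16 = g11 NOR g4 = 0 NOR 1 = 0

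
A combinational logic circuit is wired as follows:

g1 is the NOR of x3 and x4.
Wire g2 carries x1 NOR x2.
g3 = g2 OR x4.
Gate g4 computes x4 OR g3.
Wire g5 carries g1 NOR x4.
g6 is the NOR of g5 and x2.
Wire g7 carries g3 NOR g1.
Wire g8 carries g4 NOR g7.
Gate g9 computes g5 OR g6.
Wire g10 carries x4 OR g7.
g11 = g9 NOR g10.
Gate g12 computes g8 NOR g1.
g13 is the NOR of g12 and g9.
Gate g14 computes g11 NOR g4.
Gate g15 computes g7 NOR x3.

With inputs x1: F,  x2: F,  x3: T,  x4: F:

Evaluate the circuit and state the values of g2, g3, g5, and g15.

g2 = T; g3 = T; g5 = T; g15 = F

g1 = x3 NOR x4 = T NOR F = F
g2 = x1 NOR x2 = F NOR F = T
g3 = g2 OR x4 = T OR F = T
g5 = g1 NOR x4 = F NOR F = T
g7 = g3 NOR g1 = T NOR F = F
g15 = g7 NOR x3 = F NOR T = F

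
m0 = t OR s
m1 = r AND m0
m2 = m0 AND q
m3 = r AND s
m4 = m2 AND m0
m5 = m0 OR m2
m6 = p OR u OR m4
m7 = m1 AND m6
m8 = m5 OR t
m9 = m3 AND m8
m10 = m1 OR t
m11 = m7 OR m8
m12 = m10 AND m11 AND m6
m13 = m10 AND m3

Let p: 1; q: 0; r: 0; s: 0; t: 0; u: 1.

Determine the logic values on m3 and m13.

m0 = t OR s = 0 OR 0 = 0
m1 = r AND m0 = 0 AND 0 = 0
m3 = r AND s = 0 AND 0 = 0
m10 = m1 OR t = 0 OR 0 = 0
m13 = m10 AND m3 = 0 AND 0 = 0

m3 = 0, m13 = 0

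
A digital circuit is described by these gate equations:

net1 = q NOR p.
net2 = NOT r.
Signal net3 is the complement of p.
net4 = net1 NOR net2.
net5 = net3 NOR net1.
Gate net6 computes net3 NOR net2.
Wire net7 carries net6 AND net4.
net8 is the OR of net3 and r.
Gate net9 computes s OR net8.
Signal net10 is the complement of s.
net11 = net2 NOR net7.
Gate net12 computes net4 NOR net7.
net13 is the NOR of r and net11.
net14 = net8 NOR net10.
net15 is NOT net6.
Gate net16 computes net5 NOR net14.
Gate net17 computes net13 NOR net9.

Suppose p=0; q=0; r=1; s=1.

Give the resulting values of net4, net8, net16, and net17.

net1 = q NOR p = 0 NOR 0 = 1
net2 = NOT r = NOT 1 = 0
net3 = NOT p = NOT 0 = 1
net4 = net1 NOR net2 = 1 NOR 0 = 0
net5 = net3 NOR net1 = 1 NOR 1 = 0
net6 = net3 NOR net2 = 1 NOR 0 = 0
net7 = net6 AND net4 = 0 AND 0 = 0
net8 = net3 OR r = 1 OR 1 = 1
net9 = s OR net8 = 1 OR 1 = 1
net10 = NOT s = NOT 1 = 0
net11 = net2 NOR net7 = 0 NOR 0 = 1
net13 = r NOR net11 = 1 NOR 1 = 0
net14 = net8 NOR net10 = 1 NOR 0 = 0
net16 = net5 NOR net14 = 0 NOR 0 = 1
net17 = net13 NOR net9 = 0 NOR 1 = 0

net4 = 0, net8 = 1, net16 = 1, net17 = 0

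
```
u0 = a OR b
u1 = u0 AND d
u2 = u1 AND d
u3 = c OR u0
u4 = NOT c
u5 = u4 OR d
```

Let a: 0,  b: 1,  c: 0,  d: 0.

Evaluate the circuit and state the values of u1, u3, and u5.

u1 = 0  u3 = 1  u5 = 1

u0 = a OR b = 0 OR 1 = 1
u1 = u0 AND d = 1 AND 0 = 0
u3 = c OR u0 = 0 OR 1 = 1
u4 = NOT c = NOT 0 = 1
u5 = u4 OR d = 1 OR 0 = 1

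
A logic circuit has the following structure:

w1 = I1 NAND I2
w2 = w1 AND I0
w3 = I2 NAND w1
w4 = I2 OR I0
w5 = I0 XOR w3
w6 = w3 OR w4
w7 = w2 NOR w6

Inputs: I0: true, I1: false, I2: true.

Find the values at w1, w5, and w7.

w1 = true, w5 = true, w7 = false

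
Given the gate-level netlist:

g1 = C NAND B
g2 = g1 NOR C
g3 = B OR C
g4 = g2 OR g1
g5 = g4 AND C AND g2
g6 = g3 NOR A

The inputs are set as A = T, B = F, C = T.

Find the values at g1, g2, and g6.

g1 = T, g2 = F, g6 = F

g1 = C NAND B = T NAND F = T
g2 = g1 NOR C = T NOR T = F
g3 = B OR C = F OR T = T
g6 = g3 NOR A = T NOR T = F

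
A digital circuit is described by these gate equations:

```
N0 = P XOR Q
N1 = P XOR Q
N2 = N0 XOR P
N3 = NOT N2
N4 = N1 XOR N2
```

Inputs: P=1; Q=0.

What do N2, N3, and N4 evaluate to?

N0 = P XOR Q = 1 XOR 0 = 1
N1 = P XOR Q = 1 XOR 0 = 1
N2 = N0 XOR P = 1 XOR 1 = 0
N3 = NOT N2 = NOT 0 = 1
N4 = N1 XOR N2 = 1 XOR 0 = 1

N2 = 0; N3 = 1; N4 = 1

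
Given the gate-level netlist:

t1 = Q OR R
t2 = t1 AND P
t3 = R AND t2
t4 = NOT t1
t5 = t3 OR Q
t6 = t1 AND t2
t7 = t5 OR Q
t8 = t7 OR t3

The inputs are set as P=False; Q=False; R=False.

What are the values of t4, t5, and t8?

t1 = Q OR R = False OR False = False
t2 = t1 AND P = False AND False = False
t3 = R AND t2 = False AND False = False
t4 = NOT t1 = NOT False = True
t5 = t3 OR Q = False OR False = False
t7 = t5 OR Q = False OR False = False
t8 = t7 OR t3 = False OR False = False

t4 = True, t5 = False, t8 = False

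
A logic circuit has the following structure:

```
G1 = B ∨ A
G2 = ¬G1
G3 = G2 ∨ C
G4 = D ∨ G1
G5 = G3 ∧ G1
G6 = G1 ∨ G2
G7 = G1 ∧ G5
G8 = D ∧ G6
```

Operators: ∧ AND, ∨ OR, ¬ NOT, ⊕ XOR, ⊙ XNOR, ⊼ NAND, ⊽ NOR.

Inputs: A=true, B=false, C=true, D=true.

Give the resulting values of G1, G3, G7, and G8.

G1 = true; G3 = true; G7 = true; G8 = true

G1 = B OR A = false OR true = true
G2 = NOT G1 = NOT true = false
G3 = G2 OR C = false OR true = true
G5 = G3 AND G1 = true AND true = true
G6 = G1 OR G2 = true OR false = true
G7 = G1 AND G5 = true AND true = true
G8 = D AND G6 = true AND true = true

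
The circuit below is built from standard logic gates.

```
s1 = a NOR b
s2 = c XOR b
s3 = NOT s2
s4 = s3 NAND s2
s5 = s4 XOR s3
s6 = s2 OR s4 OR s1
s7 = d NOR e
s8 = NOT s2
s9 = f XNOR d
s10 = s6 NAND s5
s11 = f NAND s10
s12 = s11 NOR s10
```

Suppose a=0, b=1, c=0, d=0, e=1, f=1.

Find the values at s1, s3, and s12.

s1 = a NOR b = 0 NOR 1 = 0
s2 = c XOR b = 0 XOR 1 = 1
s3 = NOT s2 = NOT 1 = 0
s4 = s3 NAND s2 = 0 NAND 1 = 1
s5 = s4 XOR s3 = 1 XOR 0 = 1
s6 = s2 OR s4 OR s1 = 1 OR 1 OR 0 = 1
s10 = s6 NAND s5 = 1 NAND 1 = 0
s11 = f NAND s10 = 1 NAND 0 = 1
s12 = s11 NOR s10 = 1 NOR 0 = 0

s1 = 0, s3 = 0, s12 = 0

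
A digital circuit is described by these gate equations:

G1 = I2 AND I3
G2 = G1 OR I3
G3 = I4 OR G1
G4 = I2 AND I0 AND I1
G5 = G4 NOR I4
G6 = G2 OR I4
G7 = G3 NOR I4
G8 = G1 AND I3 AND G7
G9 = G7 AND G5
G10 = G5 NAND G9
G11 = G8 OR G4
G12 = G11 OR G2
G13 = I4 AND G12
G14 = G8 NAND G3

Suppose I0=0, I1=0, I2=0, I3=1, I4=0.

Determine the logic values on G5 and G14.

G1 = I2 AND I3 = 0 AND 1 = 0
G3 = I4 OR G1 = 0 OR 0 = 0
G4 = I2 AND I0 AND I1 = 0 AND 0 AND 0 = 0
G5 = G4 NOR I4 = 0 NOR 0 = 1
G7 = G3 NOR I4 = 0 NOR 0 = 1
G8 = G1 AND I3 AND G7 = 0 AND 1 AND 1 = 0
G14 = G8 NAND G3 = 0 NAND 0 = 1

G5 = 1, G14 = 1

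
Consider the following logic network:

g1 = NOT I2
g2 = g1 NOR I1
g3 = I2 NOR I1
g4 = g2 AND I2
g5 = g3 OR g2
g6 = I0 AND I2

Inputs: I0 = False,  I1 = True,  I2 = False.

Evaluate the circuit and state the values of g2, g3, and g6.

g1 = NOT I2 = NOT False = True
g2 = g1 NOR I1 = True NOR True = False
g3 = I2 NOR I1 = False NOR True = False
g6 = I0 AND I2 = False AND False = False

g2 = False; g3 = False; g6 = False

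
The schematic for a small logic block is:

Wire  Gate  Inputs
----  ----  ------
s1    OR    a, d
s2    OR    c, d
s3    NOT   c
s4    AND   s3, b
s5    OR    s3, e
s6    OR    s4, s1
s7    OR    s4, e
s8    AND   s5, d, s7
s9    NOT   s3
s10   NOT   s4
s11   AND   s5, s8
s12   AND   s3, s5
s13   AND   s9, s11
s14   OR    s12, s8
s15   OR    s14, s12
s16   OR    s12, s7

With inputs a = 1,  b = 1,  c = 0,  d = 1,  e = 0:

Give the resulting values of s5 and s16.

s3 = NOT c = NOT 0 = 1
s4 = s3 AND b = 1 AND 1 = 1
s5 = s3 OR e = 1 OR 0 = 1
s7 = s4 OR e = 1 OR 0 = 1
s12 = s3 AND s5 = 1 AND 1 = 1
s16 = s12 OR s7 = 1 OR 1 = 1

s5 = 1, s16 = 1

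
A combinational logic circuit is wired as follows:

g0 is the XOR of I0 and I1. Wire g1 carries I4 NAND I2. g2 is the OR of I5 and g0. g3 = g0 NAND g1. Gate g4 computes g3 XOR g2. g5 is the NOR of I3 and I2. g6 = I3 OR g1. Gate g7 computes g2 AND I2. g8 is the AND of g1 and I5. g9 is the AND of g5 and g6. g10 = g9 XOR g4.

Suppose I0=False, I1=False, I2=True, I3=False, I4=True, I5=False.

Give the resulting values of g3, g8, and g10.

g3 = True, g8 = False, g10 = True

g0 = I0 XOR I1 = False XOR False = False
g1 = I4 NAND I2 = True NAND True = False
g2 = I5 OR g0 = False OR False = False
g3 = g0 NAND g1 = False NAND False = True
g4 = g3 XOR g2 = True XOR False = True
g5 = I3 NOR I2 = False NOR True = False
g6 = I3 OR g1 = False OR False = False
g8 = g1 AND I5 = False AND False = False
g9 = g5 AND g6 = False AND False = False
g10 = g9 XOR g4 = False XOR True = True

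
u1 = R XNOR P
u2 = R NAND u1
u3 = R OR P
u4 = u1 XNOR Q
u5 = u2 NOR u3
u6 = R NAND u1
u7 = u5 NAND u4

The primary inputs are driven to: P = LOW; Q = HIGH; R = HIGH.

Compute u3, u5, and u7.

u1 = R XNOR P = HIGH XNOR LOW = LOW
u2 = R NAND u1 = HIGH NAND LOW = HIGH
u3 = R OR P = HIGH OR LOW = HIGH
u4 = u1 XNOR Q = LOW XNOR HIGH = LOW
u5 = u2 NOR u3 = HIGH NOR HIGH = LOW
u7 = u5 NAND u4 = LOW NAND LOW = HIGH

u3 = HIGH; u5 = LOW; u7 = HIGH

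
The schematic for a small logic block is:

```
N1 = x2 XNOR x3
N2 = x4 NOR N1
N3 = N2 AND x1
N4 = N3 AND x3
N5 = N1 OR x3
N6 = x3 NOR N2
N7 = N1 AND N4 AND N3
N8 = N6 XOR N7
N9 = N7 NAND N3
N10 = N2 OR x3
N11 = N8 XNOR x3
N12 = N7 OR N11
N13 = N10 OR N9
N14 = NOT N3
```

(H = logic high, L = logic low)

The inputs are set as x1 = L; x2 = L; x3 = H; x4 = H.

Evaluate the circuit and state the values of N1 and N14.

N1 = x2 XNOR x3 = L XNOR H = L
N2 = x4 NOR N1 = H NOR L = L
N3 = N2 AND x1 = L AND L = L
N14 = NOT N3 = NOT L = H

N1 = L, N14 = H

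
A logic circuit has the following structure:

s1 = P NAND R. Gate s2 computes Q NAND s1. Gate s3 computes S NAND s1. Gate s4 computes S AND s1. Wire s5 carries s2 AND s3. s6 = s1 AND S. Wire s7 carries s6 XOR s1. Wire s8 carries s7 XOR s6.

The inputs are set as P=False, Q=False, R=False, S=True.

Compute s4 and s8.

s4 = True, s8 = True

s1 = P NAND R = False NAND False = True
s4 = S AND s1 = True AND True = True
s6 = s1 AND S = True AND True = True
s7 = s6 XOR s1 = True XOR True = False
s8 = s7 XOR s6 = False XOR True = True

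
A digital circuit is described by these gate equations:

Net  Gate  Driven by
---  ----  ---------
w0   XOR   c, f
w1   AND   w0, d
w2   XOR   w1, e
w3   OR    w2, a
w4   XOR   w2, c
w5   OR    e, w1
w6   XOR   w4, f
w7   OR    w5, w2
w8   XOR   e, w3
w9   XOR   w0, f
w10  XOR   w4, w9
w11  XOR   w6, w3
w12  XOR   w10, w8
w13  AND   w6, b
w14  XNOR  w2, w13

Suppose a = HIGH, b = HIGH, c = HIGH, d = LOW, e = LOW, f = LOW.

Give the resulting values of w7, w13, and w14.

w0 = c XOR f = HIGH XOR LOW = HIGH
w1 = w0 AND d = HIGH AND LOW = LOW
w2 = w1 XOR e = LOW XOR LOW = LOW
w4 = w2 XOR c = LOW XOR HIGH = HIGH
w5 = e OR w1 = LOW OR LOW = LOW
w6 = w4 XOR f = HIGH XOR LOW = HIGH
w7 = w5 OR w2 = LOW OR LOW = LOW
w13 = w6 AND b = HIGH AND HIGH = HIGH
w14 = w2 XNOR w13 = LOW XNOR HIGH = LOW

w7 = LOW, w13 = HIGH, w14 = LOW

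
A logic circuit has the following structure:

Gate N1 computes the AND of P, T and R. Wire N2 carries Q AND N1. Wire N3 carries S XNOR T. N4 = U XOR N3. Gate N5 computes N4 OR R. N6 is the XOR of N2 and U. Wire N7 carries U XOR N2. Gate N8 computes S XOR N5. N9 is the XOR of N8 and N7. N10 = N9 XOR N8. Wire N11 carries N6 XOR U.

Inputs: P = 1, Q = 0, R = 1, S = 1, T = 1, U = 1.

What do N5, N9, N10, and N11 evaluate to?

N1 = P AND T AND R = 1 AND 1 AND 1 = 1
N2 = Q AND N1 = 0 AND 1 = 0
N3 = S XNOR T = 1 XNOR 1 = 1
N4 = U XOR N3 = 1 XOR 1 = 0
N5 = N4 OR R = 0 OR 1 = 1
N6 = N2 XOR U = 0 XOR 1 = 1
N7 = U XOR N2 = 1 XOR 0 = 1
N8 = S XOR N5 = 1 XOR 1 = 0
N9 = N8 XOR N7 = 0 XOR 1 = 1
N10 = N9 XOR N8 = 1 XOR 0 = 1
N11 = N6 XOR U = 1 XOR 1 = 0

N5 = 1, N9 = 1, N10 = 1, N11 = 0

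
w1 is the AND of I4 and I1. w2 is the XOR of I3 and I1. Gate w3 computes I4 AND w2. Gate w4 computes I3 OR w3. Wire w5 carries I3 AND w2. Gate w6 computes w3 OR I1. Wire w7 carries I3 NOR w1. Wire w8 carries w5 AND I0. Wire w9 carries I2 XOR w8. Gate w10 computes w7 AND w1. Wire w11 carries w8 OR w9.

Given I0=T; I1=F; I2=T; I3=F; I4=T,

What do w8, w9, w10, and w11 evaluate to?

w8 = F; w9 = T; w10 = F; w11 = T

w1 = I4 AND I1 = T AND F = F
w2 = I3 XOR I1 = F XOR F = F
w5 = I3 AND w2 = F AND F = F
w7 = I3 NOR w1 = F NOR F = T
w8 = w5 AND I0 = F AND T = F
w9 = I2 XOR w8 = T XOR F = T
w10 = w7 AND w1 = T AND F = F
w11 = w8 OR w9 = F OR T = T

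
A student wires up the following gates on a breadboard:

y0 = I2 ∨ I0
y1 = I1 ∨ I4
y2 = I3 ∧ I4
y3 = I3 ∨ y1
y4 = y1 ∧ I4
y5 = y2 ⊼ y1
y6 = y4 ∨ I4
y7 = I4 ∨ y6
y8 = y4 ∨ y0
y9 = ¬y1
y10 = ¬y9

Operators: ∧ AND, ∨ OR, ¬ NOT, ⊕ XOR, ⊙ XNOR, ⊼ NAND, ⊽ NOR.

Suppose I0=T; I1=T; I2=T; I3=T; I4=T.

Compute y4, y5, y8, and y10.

y4 = T; y5 = F; y8 = T; y10 = T

y0 = I2 OR I0 = T OR T = T
y1 = I1 OR I4 = T OR T = T
y2 = I3 AND I4 = T AND T = T
y4 = y1 AND I4 = T AND T = T
y5 = y2 NAND y1 = T NAND T = F
y8 = y4 OR y0 = T OR T = T
y9 = NOT y1 = NOT T = F
y10 = NOT y9 = NOT F = T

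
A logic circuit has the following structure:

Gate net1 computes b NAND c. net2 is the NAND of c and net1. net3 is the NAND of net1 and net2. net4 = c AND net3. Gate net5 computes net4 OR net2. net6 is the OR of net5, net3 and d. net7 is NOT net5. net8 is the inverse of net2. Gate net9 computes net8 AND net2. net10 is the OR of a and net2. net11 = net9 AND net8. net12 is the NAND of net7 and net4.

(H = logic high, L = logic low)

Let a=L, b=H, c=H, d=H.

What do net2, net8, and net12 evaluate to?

net1 = b NAND c = H NAND H = L
net2 = c NAND net1 = H NAND L = H
net3 = net1 NAND net2 = L NAND H = H
net4 = c AND net3 = H AND H = H
net5 = net4 OR net2 = H OR H = H
net7 = NOT net5 = NOT H = L
net8 = NOT net2 = NOT H = L
net12 = net7 NAND net4 = L NAND H = H

net2 = H, net8 = L, net12 = H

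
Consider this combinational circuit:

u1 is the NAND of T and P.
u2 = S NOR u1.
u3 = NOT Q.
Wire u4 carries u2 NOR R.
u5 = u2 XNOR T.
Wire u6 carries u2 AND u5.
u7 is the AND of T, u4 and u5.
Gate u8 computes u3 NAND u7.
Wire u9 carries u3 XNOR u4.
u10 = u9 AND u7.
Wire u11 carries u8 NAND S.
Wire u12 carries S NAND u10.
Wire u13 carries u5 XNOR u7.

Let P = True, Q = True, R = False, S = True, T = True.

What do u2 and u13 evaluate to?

u1 = T NAND P = True NAND True = False
u2 = S NOR u1 = True NOR False = False
u4 = u2 NOR R = False NOR False = True
u5 = u2 XNOR T = False XNOR True = False
u7 = T AND u4 AND u5 = True AND True AND False = False
u13 = u5 XNOR u7 = False XNOR False = True

u2 = False  u13 = True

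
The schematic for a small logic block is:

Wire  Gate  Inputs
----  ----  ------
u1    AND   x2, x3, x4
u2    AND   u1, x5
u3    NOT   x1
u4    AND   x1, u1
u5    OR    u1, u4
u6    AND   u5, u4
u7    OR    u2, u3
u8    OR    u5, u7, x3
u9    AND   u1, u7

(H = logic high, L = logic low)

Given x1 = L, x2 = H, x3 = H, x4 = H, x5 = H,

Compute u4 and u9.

u1 = x2 AND x3 AND x4 = H AND H AND H = H
u2 = u1 AND x5 = H AND H = H
u3 = NOT x1 = NOT L = H
u4 = x1 AND u1 = L AND H = L
u7 = u2 OR u3 = H OR H = H
u9 = u1 AND u7 = H AND H = H

u4 = L, u9 = H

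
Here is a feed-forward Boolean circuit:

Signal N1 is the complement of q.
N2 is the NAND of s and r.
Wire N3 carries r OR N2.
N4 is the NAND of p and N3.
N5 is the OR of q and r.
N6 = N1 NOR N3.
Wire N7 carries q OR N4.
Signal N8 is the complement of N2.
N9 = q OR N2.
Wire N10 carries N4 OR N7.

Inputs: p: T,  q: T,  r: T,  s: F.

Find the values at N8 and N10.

N8 = F  N10 = T

N2 = s NAND r = F NAND T = T
N3 = r OR N2 = T OR T = T
N4 = p NAND N3 = T NAND T = F
N7 = q OR N4 = T OR F = T
N8 = NOT N2 = NOT T = F
N10 = N4 OR N7 = F OR T = T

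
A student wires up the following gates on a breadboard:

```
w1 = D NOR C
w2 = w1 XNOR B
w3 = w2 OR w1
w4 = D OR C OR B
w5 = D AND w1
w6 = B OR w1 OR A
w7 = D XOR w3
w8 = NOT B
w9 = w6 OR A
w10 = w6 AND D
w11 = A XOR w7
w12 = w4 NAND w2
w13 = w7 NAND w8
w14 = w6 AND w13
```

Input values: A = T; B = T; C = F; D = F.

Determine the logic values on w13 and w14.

w13 = T  w14 = T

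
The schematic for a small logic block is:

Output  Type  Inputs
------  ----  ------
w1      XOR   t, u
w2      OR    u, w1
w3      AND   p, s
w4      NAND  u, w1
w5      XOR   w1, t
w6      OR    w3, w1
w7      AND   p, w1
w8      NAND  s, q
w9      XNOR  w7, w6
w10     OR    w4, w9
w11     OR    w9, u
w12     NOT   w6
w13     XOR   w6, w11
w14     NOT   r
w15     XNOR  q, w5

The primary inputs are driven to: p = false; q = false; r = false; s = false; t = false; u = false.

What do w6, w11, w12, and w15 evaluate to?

w1 = t XOR u = false XOR false = false
w3 = p AND s = false AND false = false
w5 = w1 XOR t = false XOR false = false
w6 = w3 OR w1 = false OR false = false
w7 = p AND w1 = false AND false = false
w9 = w7 XNOR w6 = false XNOR false = true
w11 = w9 OR u = true OR false = true
w12 = NOT w6 = NOT false = true
w15 = q XNOR w5 = false XNOR false = true

w6 = false  w11 = true  w12 = true  w15 = true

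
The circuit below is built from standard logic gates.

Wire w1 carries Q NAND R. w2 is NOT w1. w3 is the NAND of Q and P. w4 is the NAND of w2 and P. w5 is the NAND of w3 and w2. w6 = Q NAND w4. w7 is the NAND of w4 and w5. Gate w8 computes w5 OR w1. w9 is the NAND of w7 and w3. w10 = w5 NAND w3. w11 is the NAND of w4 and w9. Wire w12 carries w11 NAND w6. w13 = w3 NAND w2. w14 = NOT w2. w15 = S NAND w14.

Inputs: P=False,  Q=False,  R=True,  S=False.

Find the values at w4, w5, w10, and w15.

w1 = Q NAND R = False NAND True = True
w2 = NOT w1 = NOT True = False
w3 = Q NAND P = False NAND False = True
w4 = w2 NAND P = False NAND False = True
w5 = w3 NAND w2 = True NAND False = True
w10 = w5 NAND w3 = True NAND True = False
w14 = NOT w2 = NOT False = True
w15 = S NAND w14 = False NAND True = True

w4 = True, w5 = True, w10 = False, w15 = True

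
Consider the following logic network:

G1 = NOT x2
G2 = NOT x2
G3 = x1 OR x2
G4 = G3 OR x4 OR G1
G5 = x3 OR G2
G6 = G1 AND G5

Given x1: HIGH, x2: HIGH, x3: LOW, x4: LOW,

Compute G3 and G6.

G3 = HIGH, G6 = LOW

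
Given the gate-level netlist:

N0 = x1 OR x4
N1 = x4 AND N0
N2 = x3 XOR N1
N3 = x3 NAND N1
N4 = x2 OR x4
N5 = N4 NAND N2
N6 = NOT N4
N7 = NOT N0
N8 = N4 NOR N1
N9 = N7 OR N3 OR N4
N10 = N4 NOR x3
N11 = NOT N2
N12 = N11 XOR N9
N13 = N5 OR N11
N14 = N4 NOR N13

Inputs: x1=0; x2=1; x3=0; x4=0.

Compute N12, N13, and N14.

N0 = x1 OR x4 = 0 OR 0 = 0
N1 = x4 AND N0 = 0 AND 0 = 0
N2 = x3 XOR N1 = 0 XOR 0 = 0
N3 = x3 NAND N1 = 0 NAND 0 = 1
N4 = x2 OR x4 = 1 OR 0 = 1
N5 = N4 NAND N2 = 1 NAND 0 = 1
N7 = NOT N0 = NOT 0 = 1
N9 = N7 OR N3 OR N4 = 1 OR 1 OR 1 = 1
N11 = NOT N2 = NOT 0 = 1
N12 = N11 XOR N9 = 1 XOR 1 = 0
N13 = N5 OR N11 = 1 OR 1 = 1
N14 = N4 NOR N13 = 1 NOR 1 = 0

N12 = 0  N13 = 1  N14 = 0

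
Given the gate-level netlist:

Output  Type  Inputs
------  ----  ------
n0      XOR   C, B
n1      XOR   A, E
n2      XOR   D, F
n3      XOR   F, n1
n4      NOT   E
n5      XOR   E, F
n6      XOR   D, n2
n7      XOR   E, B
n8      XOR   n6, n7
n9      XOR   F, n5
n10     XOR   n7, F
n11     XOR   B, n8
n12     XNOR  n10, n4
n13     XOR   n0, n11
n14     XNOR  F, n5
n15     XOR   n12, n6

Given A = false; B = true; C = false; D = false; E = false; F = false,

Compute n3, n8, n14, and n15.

n3 = false, n8 = true, n14 = true, n15 = true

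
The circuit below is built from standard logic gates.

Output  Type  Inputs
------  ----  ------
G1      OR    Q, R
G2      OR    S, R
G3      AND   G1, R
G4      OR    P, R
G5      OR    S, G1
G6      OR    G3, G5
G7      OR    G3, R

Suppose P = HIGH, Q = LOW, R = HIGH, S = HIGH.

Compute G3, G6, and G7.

G1 = Q OR R = LOW OR HIGH = HIGH
G3 = G1 AND R = HIGH AND HIGH = HIGH
G5 = S OR G1 = HIGH OR HIGH = HIGH
G6 = G3 OR G5 = HIGH OR HIGH = HIGH
G7 = G3 OR R = HIGH OR HIGH = HIGH

G3 = HIGH, G6 = HIGH, G7 = HIGH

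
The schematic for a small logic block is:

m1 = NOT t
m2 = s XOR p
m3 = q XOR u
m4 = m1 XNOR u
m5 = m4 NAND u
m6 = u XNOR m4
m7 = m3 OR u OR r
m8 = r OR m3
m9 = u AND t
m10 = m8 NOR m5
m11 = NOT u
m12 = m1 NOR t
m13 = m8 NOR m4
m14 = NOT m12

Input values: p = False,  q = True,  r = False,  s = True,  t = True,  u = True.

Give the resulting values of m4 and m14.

m4 = False  m14 = True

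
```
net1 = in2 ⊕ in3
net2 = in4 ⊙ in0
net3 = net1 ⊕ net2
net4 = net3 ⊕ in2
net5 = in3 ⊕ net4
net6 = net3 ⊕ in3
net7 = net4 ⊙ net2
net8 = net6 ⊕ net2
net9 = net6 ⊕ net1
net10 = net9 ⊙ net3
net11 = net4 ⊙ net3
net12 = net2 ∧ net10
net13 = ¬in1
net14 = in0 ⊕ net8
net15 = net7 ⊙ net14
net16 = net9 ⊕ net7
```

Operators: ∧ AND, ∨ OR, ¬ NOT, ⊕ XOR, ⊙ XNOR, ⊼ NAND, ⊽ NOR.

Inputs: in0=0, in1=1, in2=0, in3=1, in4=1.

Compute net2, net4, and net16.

net2 = 0; net4 = 1; net16 = 1

net1 = in2 XOR in3 = 0 XOR 1 = 1
net2 = in4 XNOR in0 = 1 XNOR 0 = 0
net3 = net1 XOR net2 = 1 XOR 0 = 1
net4 = net3 XOR in2 = 1 XOR 0 = 1
net6 = net3 XOR in3 = 1 XOR 1 = 0
net7 = net4 XNOR net2 = 1 XNOR 0 = 0
net9 = net6 XOR net1 = 0 XOR 1 = 1
net16 = net9 XOR net7 = 1 XOR 0 = 1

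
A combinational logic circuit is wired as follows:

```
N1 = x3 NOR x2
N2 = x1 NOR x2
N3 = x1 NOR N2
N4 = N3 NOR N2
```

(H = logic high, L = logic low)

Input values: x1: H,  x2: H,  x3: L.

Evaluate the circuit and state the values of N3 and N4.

N2 = x1 NOR x2 = H NOR H = L
N3 = x1 NOR N2 = H NOR L = L
N4 = N3 NOR N2 = L NOR L = H

N3 = L, N4 = H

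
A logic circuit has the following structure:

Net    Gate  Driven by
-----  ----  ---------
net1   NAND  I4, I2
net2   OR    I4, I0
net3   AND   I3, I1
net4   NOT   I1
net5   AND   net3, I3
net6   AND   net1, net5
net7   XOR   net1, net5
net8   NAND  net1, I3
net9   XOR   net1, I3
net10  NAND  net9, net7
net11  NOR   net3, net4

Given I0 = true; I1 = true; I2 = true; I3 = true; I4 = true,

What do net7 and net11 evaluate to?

net7 = true  net11 = false

net1 = I4 NAND I2 = true NAND true = false
net3 = I3 AND I1 = true AND true = true
net4 = NOT I1 = NOT true = false
net5 = net3 AND I3 = true AND true = true
net7 = net1 XOR net5 = false XOR true = true
net11 = net3 NOR net4 = true NOR false = false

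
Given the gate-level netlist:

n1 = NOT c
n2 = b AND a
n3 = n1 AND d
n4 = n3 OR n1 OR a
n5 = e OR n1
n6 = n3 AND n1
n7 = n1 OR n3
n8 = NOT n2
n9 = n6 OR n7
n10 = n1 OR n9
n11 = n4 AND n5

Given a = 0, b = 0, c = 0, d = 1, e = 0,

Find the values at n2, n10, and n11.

n2 = 0; n10 = 1; n11 = 1

n1 = NOT c = NOT 0 = 1
n2 = b AND a = 0 AND 0 = 0
n3 = n1 AND d = 1 AND 1 = 1
n4 = n3 OR n1 OR a = 1 OR 1 OR 0 = 1
n5 = e OR n1 = 0 OR 1 = 1
n6 = n3 AND n1 = 1 AND 1 = 1
n7 = n1 OR n3 = 1 OR 1 = 1
n9 = n6 OR n7 = 1 OR 1 = 1
n10 = n1 OR n9 = 1 OR 1 = 1
n11 = n4 AND n5 = 1 AND 1 = 1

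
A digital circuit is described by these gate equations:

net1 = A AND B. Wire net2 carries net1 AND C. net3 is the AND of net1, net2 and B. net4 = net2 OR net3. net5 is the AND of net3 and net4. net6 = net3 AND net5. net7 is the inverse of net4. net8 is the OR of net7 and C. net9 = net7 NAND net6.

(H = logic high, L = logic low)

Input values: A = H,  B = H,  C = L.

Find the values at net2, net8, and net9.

net1 = A AND B = H AND H = H
net2 = net1 AND C = H AND L = L
net3 = net1 AND net2 AND B = H AND L AND H = L
net4 = net2 OR net3 = L OR L = L
net5 = net3 AND net4 = L AND L = L
net6 = net3 AND net5 = L AND L = L
net7 = NOT net4 = NOT L = H
net8 = net7 OR C = H OR L = H
net9 = net7 NAND net6 = H NAND L = H

net2 = L; net8 = H; net9 = H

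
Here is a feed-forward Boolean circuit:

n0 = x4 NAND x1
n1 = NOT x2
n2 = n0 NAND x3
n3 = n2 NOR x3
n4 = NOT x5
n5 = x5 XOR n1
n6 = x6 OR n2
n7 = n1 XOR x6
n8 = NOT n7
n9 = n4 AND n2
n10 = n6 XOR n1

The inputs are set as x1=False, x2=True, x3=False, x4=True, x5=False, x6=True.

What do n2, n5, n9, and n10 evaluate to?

n2 = True; n5 = False; n9 = True; n10 = True

n0 = x4 NAND x1 = True NAND False = True
n1 = NOT x2 = NOT True = False
n2 = n0 NAND x3 = True NAND False = True
n4 = NOT x5 = NOT False = True
n5 = x5 XOR n1 = False XOR False = False
n6 = x6 OR n2 = True OR True = True
n9 = n4 AND n2 = True AND True = True
n10 = n6 XOR n1 = True XOR False = True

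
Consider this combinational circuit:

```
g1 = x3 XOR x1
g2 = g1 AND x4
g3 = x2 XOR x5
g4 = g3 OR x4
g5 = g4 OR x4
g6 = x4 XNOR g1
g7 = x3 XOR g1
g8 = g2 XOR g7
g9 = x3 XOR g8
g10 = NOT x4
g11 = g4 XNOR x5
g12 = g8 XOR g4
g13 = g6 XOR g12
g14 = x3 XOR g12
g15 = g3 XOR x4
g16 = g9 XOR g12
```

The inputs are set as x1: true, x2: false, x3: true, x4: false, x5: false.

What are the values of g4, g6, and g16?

g4 = false, g6 = true, g16 = true

g1 = x3 XOR x1 = true XOR true = false
g2 = g1 AND x4 = false AND false = false
g3 = x2 XOR x5 = false XOR false = false
g4 = g3 OR x4 = false OR false = false
g6 = x4 XNOR g1 = false XNOR false = true
g7 = x3 XOR g1 = true XOR false = true
g8 = g2 XOR g7 = false XOR true = true
g9 = x3 XOR g8 = true XOR true = false
g12 = g8 XOR g4 = true XOR false = true
g16 = g9 XOR g12 = false XOR true = true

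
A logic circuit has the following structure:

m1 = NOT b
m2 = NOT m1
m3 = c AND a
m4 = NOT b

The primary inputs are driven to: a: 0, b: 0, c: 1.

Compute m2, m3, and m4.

m2 = 0; m3 = 0; m4 = 1

m1 = NOT b = NOT 0 = 1
m2 = NOT m1 = NOT 1 = 0
m3 = c AND a = 1 AND 0 = 0
m4 = NOT b = NOT 0 = 1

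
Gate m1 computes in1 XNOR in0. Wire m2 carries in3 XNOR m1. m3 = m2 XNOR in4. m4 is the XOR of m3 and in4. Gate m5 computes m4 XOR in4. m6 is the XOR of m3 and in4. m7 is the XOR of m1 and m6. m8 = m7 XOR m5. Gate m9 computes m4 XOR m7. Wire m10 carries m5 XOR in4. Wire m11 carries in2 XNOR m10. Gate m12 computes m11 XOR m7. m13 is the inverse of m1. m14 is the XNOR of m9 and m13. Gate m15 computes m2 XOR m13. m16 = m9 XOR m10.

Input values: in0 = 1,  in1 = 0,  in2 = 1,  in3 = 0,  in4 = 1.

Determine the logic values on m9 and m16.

m9 = 0; m16 = 0

m1 = in1 XNOR in0 = 0 XNOR 1 = 0
m2 = in3 XNOR m1 = 0 XNOR 0 = 1
m3 = m2 XNOR in4 = 1 XNOR 1 = 1
m4 = m3 XOR in4 = 1 XOR 1 = 0
m5 = m4 XOR in4 = 0 XOR 1 = 1
m6 = m3 XOR in4 = 1 XOR 1 = 0
m7 = m1 XOR m6 = 0 XOR 0 = 0
m9 = m4 XOR m7 = 0 XOR 0 = 0
m10 = m5 XOR in4 = 1 XOR 1 = 0
m16 = m9 XOR m10 = 0 XOR 0 = 0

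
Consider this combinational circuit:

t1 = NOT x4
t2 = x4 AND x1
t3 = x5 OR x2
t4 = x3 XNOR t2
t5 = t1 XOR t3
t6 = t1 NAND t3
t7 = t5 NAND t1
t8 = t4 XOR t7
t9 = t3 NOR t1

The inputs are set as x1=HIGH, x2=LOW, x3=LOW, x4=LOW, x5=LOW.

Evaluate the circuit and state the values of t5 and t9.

t1 = NOT x4 = NOT LOW = HIGH
t3 = x5 OR x2 = LOW OR LOW = LOW
t5 = t1 XOR t3 = HIGH XOR LOW = HIGH
t9 = t3 NOR t1 = LOW NOR HIGH = LOW

t5 = HIGH, t9 = LOW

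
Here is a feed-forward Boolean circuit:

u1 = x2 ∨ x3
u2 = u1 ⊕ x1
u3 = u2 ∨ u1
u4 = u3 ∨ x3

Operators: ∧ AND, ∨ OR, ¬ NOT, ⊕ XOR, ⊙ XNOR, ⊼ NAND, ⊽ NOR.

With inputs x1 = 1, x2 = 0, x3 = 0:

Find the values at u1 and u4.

u1 = x2 OR x3 = 0 OR 0 = 0
u2 = u1 XOR x1 = 0 XOR 1 = 1
u3 = u2 OR u1 = 1 OR 0 = 1
u4 = u3 OR x3 = 1 OR 0 = 1

u1 = 0, u4 = 1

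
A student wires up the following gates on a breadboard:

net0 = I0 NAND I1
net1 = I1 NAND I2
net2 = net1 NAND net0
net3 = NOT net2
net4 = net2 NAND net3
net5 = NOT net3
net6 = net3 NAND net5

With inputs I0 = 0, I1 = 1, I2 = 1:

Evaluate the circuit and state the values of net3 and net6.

net3 = 0, net6 = 1

net0 = I0 NAND I1 = 0 NAND 1 = 1
net1 = I1 NAND I2 = 1 NAND 1 = 0
net2 = net1 NAND net0 = 0 NAND 1 = 1
net3 = NOT net2 = NOT 1 = 0
net5 = NOT net3 = NOT 0 = 1
net6 = net3 NAND net5 = 0 NAND 1 = 1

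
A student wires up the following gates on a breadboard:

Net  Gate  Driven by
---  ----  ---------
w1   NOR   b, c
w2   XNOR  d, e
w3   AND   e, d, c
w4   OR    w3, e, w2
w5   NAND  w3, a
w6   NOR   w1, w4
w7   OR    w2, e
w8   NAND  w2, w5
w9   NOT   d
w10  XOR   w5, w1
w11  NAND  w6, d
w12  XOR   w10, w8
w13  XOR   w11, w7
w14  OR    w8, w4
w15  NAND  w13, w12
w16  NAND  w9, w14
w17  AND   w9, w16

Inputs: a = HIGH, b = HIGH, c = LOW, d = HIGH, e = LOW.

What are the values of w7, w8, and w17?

w7 = LOW; w8 = HIGH; w17 = LOW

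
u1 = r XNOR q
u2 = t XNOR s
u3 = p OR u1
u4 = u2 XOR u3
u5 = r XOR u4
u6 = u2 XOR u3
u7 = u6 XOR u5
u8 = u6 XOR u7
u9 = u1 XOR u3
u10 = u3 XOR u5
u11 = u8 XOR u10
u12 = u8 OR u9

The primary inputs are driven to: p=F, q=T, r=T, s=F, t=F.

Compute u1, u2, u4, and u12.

u1 = T, u2 = T, u4 = F, u12 = T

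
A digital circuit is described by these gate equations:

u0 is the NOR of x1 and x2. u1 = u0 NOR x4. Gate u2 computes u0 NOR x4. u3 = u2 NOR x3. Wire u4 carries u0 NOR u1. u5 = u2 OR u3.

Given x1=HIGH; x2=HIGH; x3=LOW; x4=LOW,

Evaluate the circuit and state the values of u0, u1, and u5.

u0 = x1 NOR x2 = HIGH NOR HIGH = LOW
u1 = u0 NOR x4 = LOW NOR LOW = HIGH
u2 = u0 NOR x4 = LOW NOR LOW = HIGH
u3 = u2 NOR x3 = HIGH NOR LOW = LOW
u5 = u2 OR u3 = HIGH OR LOW = HIGH

u0 = LOW; u1 = HIGH; u5 = HIGH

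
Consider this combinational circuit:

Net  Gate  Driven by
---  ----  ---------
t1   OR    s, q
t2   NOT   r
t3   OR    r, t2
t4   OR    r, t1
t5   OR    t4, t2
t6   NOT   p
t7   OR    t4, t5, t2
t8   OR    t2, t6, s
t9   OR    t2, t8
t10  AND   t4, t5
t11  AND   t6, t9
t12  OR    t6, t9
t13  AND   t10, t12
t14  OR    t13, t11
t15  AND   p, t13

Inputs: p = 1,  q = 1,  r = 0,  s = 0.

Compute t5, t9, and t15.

t5 = 1, t9 = 1, t15 = 1

t1 = s OR q = 0 OR 1 = 1
t2 = NOT r = NOT 0 = 1
t4 = r OR t1 = 0 OR 1 = 1
t5 = t4 OR t2 = 1 OR 1 = 1
t6 = NOT p = NOT 1 = 0
t8 = t2 OR t6 OR s = 1 OR 0 OR 0 = 1
t9 = t2 OR t8 = 1 OR 1 = 1
t10 = t4 AND t5 = 1 AND 1 = 1
t12 = t6 OR t9 = 0 OR 1 = 1
t13 = t10 AND t12 = 1 AND 1 = 1
t15 = p AND t13 = 1 AND 1 = 1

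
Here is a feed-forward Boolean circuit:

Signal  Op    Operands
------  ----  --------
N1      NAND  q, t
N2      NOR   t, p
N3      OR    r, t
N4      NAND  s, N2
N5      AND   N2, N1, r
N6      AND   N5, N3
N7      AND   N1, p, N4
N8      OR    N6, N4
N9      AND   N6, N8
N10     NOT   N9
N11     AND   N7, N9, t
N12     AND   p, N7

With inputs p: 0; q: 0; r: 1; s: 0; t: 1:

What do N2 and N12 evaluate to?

N2 = 0, N12 = 0

N1 = q NAND t = 0 NAND 1 = 1
N2 = t NOR p = 1 NOR 0 = 0
N4 = s NAND N2 = 0 NAND 0 = 1
N7 = N1 AND p AND N4 = 1 AND 0 AND 1 = 0
N12 = p AND N7 = 0 AND 0 = 0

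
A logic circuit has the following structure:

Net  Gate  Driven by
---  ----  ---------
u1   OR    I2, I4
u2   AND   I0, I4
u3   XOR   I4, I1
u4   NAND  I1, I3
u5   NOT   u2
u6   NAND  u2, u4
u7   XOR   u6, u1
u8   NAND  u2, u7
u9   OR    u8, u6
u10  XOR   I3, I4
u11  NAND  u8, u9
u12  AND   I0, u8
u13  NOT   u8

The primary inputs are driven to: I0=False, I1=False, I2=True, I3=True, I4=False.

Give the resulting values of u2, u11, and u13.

u1 = I2 OR I4 = True OR False = True
u2 = I0 AND I4 = False AND False = False
u4 = I1 NAND I3 = False NAND True = True
u6 = u2 NAND u4 = False NAND True = True
u7 = u6 XOR u1 = True XOR True = False
u8 = u2 NAND u7 = False NAND False = True
u9 = u8 OR u6 = True OR True = True
u11 = u8 NAND u9 = True NAND True = False
u13 = NOT u8 = NOT True = False

u2 = False  u11 = False  u13 = False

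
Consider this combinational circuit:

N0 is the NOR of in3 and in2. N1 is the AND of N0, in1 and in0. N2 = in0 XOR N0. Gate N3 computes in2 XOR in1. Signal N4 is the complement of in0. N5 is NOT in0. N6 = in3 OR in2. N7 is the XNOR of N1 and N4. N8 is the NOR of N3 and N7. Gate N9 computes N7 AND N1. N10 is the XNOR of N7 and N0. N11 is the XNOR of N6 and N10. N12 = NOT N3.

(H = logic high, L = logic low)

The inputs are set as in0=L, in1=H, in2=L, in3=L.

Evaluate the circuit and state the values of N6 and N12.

N3 = in2 XOR in1 = L XOR H = H
N6 = in3 OR in2 = L OR L = L
N12 = NOT N3 = NOT H = L

N6 = L, N12 = L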